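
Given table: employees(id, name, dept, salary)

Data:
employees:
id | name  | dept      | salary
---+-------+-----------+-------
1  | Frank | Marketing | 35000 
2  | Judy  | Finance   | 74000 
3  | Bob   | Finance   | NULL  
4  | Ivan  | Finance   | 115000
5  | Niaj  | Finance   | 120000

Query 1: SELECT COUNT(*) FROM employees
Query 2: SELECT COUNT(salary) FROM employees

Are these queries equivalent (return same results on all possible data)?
No, not equivalent

Query 1 returns: [(5,)]
Query 2 returns: [(4,)]

Reason: COUNT(*) includes NULLs, COUNT(column) excludes them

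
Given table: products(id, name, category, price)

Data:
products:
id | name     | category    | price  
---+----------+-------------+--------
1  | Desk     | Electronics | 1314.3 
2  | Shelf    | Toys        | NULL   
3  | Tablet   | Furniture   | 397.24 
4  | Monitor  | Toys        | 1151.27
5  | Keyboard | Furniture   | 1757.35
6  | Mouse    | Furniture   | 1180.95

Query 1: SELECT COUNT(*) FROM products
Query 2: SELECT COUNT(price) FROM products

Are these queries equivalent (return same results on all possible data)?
No, not equivalent

Query 1 returns: [(6,)]
Query 2 returns: [(5,)]

Reason: COUNT(*) includes NULLs, COUNT(column) excludes them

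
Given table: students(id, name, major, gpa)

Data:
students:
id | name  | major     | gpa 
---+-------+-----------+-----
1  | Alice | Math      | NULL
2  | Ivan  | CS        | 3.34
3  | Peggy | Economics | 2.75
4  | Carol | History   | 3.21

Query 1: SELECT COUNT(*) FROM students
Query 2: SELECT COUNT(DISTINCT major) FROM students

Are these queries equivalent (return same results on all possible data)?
No, not equivalent

Query 1 returns: [(4,)]
Query 2 returns: [(4,)]

Reason: COUNT(*) counts rows, COUNT(DISTINCT major) counts unique majors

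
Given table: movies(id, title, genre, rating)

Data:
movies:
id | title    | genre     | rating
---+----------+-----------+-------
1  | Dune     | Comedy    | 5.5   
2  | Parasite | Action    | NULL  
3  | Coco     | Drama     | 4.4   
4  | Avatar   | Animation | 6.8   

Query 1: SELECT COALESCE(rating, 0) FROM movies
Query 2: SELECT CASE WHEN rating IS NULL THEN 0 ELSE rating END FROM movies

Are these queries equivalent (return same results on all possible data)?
Yes, equivalent

Both queries return: [(0,), (4.4,), (5.5,), (6.8,)]

Reason: COALESCE vs CASE for NULL handling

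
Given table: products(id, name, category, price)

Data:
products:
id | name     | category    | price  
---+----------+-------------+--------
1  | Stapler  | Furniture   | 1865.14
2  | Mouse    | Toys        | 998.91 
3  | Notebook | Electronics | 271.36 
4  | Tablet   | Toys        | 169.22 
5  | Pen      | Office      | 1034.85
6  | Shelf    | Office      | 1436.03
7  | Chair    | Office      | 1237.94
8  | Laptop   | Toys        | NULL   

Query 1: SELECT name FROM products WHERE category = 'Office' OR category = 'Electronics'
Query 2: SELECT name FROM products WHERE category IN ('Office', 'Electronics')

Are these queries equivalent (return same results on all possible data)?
Yes, equivalent

Both queries return: [('Chair',), ('Notebook',), ('Pen',), ('Shelf',)]

Reason: OR vs IN are equivalent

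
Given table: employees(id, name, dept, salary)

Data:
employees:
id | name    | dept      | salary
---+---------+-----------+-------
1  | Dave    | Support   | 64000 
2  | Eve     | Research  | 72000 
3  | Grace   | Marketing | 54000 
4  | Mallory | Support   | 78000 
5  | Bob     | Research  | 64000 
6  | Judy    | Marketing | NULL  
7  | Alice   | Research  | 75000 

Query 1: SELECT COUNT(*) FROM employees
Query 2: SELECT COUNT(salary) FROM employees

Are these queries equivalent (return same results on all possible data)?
No, not equivalent

Query 1 returns: [(7,)]
Query 2 returns: [(6,)]

Reason: COUNT(*) includes NULLs, COUNT(column) excludes them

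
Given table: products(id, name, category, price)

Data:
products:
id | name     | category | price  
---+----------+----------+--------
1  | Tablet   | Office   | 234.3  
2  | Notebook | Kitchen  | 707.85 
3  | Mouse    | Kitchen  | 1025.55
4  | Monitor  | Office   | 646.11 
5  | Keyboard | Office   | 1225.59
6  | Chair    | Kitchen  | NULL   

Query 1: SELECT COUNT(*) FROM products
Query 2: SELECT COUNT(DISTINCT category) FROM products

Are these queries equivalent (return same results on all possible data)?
No, not equivalent

Query 1 returns: [(6,)]
Query 2 returns: [(2,)]

Reason: COUNT(*) counts rows, COUNT(DISTINCT category) counts unique categorys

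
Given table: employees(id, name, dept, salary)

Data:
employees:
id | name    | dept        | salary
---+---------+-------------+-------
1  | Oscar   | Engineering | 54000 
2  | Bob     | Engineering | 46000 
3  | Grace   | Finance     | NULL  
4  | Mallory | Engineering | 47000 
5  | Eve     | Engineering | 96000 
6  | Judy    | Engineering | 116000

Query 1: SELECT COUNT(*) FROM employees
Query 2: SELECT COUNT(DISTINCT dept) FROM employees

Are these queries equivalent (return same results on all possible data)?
No, not equivalent

Query 1 returns: [(6,)]
Query 2 returns: [(2,)]

Reason: COUNT(*) counts rows, COUNT(DISTINCT dept) counts unique depts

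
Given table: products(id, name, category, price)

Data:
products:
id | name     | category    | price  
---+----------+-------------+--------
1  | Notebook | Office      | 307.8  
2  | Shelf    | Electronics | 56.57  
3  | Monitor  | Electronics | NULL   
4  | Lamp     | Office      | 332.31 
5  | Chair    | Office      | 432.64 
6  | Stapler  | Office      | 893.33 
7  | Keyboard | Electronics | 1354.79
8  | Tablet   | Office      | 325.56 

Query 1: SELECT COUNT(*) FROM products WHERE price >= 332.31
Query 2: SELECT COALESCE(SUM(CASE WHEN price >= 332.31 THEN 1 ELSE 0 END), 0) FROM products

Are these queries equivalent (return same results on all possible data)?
Yes, equivalent

Both queries return: [(4,)]

Reason: COUNT with WHERE vs conditional SUM (COALESCE handles empty-table NULL)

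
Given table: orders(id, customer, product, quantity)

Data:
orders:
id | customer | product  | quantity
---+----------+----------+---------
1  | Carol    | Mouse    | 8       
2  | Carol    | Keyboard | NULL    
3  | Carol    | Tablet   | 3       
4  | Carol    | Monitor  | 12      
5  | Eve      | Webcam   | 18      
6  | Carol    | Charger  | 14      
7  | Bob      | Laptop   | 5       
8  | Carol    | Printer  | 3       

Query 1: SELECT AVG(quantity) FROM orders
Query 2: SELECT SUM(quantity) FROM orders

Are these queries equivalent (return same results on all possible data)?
No, not equivalent

Query 1 returns: [(9.0,)]
Query 2 returns: [(63,)]

Reason: AVG vs SUM give different aggregate values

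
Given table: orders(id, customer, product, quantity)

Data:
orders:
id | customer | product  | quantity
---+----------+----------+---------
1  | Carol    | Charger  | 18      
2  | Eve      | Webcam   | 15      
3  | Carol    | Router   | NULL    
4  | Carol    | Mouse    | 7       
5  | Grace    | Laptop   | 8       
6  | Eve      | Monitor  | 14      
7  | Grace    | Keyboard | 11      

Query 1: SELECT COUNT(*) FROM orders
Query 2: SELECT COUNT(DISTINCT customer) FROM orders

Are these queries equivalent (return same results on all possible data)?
No, not equivalent

Query 1 returns: [(7,)]
Query 2 returns: [(3,)]

Reason: COUNT(*) counts rows, COUNT(DISTINCT customer) counts unique customers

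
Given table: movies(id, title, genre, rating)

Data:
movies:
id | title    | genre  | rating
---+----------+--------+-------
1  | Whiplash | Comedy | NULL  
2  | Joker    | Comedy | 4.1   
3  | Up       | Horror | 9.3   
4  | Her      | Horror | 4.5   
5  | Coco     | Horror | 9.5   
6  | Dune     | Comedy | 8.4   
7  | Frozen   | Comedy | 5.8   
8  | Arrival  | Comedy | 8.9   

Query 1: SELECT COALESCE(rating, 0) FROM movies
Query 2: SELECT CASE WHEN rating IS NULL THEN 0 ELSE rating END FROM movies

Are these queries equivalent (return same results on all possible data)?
Yes, equivalent

Both queries return: [(0,), (4.1,), (4.5,), (5.8,), (8.4,), (8.9,), (9.3,), (9.5,)]

Reason: COALESCE vs CASE for NULL handling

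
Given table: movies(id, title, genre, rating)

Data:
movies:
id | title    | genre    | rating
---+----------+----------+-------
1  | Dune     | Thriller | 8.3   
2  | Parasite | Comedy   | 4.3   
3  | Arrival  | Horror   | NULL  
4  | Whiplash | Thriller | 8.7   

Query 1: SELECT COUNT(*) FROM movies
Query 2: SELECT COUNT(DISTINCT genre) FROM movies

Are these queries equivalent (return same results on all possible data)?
No, not equivalent

Query 1 returns: [(4,)]
Query 2 returns: [(3,)]

Reason: COUNT(*) counts rows, COUNT(DISTINCT genre) counts unique genres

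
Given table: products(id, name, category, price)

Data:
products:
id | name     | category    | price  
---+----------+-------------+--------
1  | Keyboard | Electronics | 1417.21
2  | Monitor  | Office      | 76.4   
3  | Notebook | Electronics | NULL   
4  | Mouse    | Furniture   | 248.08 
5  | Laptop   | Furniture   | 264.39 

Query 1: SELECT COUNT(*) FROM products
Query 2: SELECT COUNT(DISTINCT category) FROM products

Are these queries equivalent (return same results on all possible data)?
No, not equivalent

Query 1 returns: [(5,)]
Query 2 returns: [(3,)]

Reason: COUNT(*) counts rows, COUNT(DISTINCT category) counts unique categorys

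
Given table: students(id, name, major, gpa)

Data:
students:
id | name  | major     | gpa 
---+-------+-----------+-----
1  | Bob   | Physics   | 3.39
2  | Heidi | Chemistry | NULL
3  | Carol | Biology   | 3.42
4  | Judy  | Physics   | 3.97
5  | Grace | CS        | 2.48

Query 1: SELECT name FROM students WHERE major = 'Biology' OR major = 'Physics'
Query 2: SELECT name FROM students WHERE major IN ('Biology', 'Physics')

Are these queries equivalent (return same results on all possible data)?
Yes, equivalent

Both queries return: [('Bob',), ('Carol',), ('Judy',)]

Reason: OR vs IN are equivalent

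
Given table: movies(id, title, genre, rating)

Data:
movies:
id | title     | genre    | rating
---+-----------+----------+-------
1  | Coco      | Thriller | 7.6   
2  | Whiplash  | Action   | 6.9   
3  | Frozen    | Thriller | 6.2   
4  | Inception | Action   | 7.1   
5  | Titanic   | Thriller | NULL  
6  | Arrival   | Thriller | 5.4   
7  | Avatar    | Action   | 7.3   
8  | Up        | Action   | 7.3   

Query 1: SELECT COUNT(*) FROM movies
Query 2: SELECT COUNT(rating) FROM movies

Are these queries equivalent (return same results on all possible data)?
No, not equivalent

Query 1 returns: [(8,)]
Query 2 returns: [(7,)]

Reason: COUNT(*) includes NULLs, COUNT(column) excludes them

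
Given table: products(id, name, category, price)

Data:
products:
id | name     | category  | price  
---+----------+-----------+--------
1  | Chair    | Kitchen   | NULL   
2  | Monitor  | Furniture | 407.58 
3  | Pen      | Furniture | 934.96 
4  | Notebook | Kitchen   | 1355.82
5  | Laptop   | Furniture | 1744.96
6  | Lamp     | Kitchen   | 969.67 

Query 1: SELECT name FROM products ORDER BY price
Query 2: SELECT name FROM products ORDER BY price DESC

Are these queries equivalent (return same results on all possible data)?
No, not equivalent

Query 1 returns: [('Chair',), ('Monitor',), ('Pen',), ('Lamp',), ('Notebook',), ('Laptop',)]
Query 2 returns: [('Laptop',), ('Notebook',), ('Lamp',), ('Pen',), ('Monitor',), ('Chair',)]

Reason: ASC vs DESC gives opposite ordering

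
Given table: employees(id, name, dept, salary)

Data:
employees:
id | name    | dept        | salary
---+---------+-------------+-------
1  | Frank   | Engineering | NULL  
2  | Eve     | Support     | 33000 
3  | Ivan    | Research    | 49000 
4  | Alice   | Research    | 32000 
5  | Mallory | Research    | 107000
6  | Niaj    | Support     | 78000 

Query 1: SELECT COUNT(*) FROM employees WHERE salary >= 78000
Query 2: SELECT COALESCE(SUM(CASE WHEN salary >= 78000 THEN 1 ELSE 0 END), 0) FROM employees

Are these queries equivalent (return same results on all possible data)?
Yes, equivalent

Both queries return: [(2,)]

Reason: COUNT with WHERE vs conditional SUM (COALESCE handles empty-table NULL)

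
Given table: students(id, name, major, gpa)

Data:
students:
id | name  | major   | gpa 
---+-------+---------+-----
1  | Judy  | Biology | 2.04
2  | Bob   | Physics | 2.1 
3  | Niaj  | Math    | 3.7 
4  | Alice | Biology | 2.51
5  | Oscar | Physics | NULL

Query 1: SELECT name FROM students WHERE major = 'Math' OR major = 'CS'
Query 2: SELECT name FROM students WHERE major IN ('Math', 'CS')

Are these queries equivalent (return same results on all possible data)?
Yes, equivalent

Both queries return: [('Niaj',)]

Reason: OR vs IN are equivalent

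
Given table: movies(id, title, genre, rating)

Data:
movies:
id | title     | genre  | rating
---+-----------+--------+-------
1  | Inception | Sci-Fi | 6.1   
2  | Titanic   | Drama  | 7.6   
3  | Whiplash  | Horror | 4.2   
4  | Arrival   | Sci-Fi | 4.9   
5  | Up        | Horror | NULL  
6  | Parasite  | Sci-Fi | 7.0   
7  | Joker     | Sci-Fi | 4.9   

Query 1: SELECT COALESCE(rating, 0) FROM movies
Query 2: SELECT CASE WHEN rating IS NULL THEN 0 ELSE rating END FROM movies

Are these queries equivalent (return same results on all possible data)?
Yes, equivalent

Both queries return: [(0,), (4.2,), (4.9,), (4.9,), (6.1,), (7.0,), (7.6,)]

Reason: COALESCE vs CASE for NULL handling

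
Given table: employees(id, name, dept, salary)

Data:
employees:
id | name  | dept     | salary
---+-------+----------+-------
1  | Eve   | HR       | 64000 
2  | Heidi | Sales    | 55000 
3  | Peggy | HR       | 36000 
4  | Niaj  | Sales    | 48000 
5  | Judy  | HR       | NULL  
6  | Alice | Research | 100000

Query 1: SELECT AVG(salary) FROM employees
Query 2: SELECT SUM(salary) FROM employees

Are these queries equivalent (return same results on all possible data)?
No, not equivalent

Query 1 returns: [(60600.0,)]
Query 2 returns: [(303000,)]

Reason: AVG vs SUM give different aggregate values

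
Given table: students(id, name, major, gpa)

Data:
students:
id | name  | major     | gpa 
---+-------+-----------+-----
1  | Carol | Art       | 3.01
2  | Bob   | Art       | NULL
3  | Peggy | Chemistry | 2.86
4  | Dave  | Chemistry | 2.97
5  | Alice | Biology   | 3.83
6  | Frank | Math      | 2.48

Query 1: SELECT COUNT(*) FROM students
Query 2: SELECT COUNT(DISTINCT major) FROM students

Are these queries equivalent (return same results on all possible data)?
No, not equivalent

Query 1 returns: [(6,)]
Query 2 returns: [(4,)]

Reason: COUNT(*) counts rows, COUNT(DISTINCT major) counts unique majors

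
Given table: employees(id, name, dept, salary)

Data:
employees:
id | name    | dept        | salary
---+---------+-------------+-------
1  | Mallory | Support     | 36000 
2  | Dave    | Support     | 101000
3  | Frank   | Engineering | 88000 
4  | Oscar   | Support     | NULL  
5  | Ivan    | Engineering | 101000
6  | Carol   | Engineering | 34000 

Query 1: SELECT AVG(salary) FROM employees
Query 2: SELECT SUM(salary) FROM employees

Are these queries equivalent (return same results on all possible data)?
No, not equivalent

Query 1 returns: [(72000.0,)]
Query 2 returns: [(360000,)]

Reason: AVG vs SUM give different aggregate values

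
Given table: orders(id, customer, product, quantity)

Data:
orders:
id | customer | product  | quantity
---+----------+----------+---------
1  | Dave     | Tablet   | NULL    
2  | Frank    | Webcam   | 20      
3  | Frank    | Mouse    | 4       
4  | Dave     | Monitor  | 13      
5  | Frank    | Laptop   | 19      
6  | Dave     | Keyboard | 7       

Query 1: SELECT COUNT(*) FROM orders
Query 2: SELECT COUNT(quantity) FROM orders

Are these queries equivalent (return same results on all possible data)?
No, not equivalent

Query 1 returns: [(6,)]
Query 2 returns: [(5,)]

Reason: COUNT(*) includes NULLs, COUNT(column) excludes them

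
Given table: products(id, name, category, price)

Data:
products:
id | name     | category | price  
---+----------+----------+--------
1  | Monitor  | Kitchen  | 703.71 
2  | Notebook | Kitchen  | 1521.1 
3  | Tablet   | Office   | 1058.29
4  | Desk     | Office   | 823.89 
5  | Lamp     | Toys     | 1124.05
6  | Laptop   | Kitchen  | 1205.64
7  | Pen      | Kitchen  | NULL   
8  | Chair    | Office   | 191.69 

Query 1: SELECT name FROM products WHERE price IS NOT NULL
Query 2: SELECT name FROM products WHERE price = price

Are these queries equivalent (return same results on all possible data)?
Yes, equivalent

Both queries return: [('Chair',), ('Desk',), ('Lamp',), ('Laptop',), ('Monitor',), ('Notebook',), ('Tablet',)]

Reason: IS NOT NULL vs self-equality (both exclude NULLs)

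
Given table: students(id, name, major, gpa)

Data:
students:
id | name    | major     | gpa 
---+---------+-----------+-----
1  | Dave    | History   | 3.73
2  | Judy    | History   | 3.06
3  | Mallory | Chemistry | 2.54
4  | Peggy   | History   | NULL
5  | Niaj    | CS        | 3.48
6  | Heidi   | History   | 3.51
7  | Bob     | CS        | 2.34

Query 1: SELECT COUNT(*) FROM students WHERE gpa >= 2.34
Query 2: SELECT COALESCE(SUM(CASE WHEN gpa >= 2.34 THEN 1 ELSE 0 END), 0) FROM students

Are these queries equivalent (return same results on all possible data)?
Yes, equivalent

Both queries return: [(6,)]

Reason: COUNT with WHERE vs conditional SUM (COALESCE handles empty-table NULL)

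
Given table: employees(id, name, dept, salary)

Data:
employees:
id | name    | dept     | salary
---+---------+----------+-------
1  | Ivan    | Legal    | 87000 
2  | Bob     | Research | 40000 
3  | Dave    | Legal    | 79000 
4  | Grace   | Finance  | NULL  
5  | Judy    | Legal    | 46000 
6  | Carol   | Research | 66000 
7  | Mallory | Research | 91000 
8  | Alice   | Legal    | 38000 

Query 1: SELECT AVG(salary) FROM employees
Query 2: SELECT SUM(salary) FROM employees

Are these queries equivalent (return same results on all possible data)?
No, not equivalent

Query 1 returns: [(63857.142857142855,)]
Query 2 returns: [(447000,)]

Reason: AVG vs SUM give different aggregate values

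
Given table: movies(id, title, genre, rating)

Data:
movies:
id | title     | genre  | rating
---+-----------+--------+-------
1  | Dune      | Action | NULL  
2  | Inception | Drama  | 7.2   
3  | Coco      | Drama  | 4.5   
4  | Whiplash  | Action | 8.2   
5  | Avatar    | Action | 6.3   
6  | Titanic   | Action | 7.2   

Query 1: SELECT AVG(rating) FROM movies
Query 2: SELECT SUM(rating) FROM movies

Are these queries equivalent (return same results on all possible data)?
No, not equivalent

Query 1 returns: [(6.68,)]
Query 2 returns: [(33.4,)]

Reason: AVG vs SUM give different aggregate values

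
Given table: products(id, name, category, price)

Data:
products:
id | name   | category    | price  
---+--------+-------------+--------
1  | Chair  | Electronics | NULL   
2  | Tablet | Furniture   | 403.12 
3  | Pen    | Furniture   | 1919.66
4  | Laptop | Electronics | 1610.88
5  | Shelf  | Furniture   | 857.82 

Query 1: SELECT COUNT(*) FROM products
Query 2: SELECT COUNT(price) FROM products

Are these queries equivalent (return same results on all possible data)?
No, not equivalent

Query 1 returns: [(5,)]
Query 2 returns: [(4,)]

Reason: COUNT(*) includes NULLs, COUNT(column) excludes them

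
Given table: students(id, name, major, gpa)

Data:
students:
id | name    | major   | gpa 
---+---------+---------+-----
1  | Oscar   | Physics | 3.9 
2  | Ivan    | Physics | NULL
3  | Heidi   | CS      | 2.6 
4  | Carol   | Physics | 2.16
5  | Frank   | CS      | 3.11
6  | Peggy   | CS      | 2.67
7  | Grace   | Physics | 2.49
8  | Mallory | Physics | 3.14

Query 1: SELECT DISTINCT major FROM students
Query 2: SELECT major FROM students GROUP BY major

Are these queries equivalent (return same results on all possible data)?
Yes, equivalent

Both queries return: [('CS',), ('Physics',)]

Reason: Both get unique majors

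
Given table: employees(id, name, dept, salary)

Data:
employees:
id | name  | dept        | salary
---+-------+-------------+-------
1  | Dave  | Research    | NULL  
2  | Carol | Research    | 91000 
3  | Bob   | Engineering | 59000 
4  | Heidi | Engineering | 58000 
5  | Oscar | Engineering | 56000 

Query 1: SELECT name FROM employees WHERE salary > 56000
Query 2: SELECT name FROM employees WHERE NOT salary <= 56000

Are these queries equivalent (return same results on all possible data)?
Yes, equivalent

Both queries return: [('Bob',), ('Carol',), ('Heidi',)]

Reason: Both filter salary > 56000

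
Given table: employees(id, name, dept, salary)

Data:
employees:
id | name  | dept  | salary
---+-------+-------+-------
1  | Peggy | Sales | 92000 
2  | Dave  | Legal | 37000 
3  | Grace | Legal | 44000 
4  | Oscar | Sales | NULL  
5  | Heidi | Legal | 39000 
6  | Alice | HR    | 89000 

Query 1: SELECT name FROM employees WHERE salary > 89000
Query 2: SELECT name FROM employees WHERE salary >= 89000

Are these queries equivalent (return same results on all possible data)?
No, not equivalent

Query 1 returns: [('Peggy',)]
Query 2 returns: [('Peggy',), ('Alice',)]

Reason: > vs >= gives different results when salary = 89000 exists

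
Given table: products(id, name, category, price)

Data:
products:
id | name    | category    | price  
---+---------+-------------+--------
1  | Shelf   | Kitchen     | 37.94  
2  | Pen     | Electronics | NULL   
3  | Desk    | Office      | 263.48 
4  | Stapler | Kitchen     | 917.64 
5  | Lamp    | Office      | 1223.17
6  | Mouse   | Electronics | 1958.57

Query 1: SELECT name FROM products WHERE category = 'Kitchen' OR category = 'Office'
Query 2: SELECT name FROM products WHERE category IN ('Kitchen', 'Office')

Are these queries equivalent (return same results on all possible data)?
Yes, equivalent

Both queries return: [('Desk',), ('Lamp',), ('Shelf',), ('Stapler',)]

Reason: OR vs IN are equivalent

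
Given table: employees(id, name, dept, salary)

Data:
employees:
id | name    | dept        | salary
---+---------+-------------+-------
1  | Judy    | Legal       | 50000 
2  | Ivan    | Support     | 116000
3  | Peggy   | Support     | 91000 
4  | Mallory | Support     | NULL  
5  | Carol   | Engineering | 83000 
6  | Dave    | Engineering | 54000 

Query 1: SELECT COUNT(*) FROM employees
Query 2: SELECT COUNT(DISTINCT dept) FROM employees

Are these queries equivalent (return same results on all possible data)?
No, not equivalent

Query 1 returns: [(6,)]
Query 2 returns: [(3,)]

Reason: COUNT(*) counts rows, COUNT(DISTINCT dept) counts unique depts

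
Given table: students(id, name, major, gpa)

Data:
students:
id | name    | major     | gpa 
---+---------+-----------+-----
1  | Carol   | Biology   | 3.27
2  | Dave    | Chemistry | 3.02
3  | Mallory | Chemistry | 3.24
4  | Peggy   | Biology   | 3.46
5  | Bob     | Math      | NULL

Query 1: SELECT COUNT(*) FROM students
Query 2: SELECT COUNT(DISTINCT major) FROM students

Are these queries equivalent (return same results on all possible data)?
No, not equivalent

Query 1 returns: [(5,)]
Query 2 returns: [(3,)]

Reason: COUNT(*) counts rows, COUNT(DISTINCT major) counts unique majors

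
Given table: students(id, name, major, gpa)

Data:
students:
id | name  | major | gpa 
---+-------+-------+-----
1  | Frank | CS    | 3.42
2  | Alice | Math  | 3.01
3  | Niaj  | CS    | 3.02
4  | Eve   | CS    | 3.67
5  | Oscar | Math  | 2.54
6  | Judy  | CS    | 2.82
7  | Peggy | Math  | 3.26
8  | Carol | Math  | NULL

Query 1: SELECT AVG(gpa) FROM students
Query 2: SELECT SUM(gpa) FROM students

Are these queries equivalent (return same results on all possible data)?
No, not equivalent

Query 1 returns: [(3.1057142857142854,)]
Query 2 returns: [(21.74,)]

Reason: AVG vs SUM give different aggregate values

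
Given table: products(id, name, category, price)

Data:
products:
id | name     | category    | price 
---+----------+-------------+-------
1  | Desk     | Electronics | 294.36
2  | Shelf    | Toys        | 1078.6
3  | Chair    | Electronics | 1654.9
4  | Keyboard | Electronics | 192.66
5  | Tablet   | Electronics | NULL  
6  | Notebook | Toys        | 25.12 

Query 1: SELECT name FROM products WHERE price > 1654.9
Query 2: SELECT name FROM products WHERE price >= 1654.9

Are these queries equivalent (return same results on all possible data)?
No, not equivalent

Query 1 returns: []
Query 2 returns: [('Chair',)]

Reason: > vs >= gives different results when price = 1654.9 exists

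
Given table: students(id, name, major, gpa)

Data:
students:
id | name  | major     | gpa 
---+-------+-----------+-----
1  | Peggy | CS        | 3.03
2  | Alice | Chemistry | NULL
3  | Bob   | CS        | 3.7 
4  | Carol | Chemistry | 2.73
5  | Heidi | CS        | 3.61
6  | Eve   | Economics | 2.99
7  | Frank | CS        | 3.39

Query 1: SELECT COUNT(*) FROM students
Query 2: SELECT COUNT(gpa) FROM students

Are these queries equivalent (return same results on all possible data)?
No, not equivalent

Query 1 returns: [(7,)]
Query 2 returns: [(6,)]

Reason: COUNT(*) includes NULLs, COUNT(column) excludes them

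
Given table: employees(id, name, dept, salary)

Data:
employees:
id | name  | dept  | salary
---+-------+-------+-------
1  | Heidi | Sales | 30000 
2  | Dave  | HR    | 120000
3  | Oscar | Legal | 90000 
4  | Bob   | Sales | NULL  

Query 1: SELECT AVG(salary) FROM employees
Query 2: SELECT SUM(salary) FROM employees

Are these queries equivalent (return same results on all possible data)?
No, not equivalent

Query 1 returns: [(80000.0,)]
Query 2 returns: [(240000,)]

Reason: AVG vs SUM give different aggregate values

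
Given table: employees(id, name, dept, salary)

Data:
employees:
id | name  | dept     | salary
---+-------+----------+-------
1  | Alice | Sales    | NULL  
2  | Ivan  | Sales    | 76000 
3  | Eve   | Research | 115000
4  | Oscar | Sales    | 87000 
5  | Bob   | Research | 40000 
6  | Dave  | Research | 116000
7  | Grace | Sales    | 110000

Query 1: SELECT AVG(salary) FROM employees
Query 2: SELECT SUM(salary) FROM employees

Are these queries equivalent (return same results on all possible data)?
No, not equivalent

Query 1 returns: [(90666.66666666667,)]
Query 2 returns: [(544000,)]

Reason: AVG vs SUM give different aggregate values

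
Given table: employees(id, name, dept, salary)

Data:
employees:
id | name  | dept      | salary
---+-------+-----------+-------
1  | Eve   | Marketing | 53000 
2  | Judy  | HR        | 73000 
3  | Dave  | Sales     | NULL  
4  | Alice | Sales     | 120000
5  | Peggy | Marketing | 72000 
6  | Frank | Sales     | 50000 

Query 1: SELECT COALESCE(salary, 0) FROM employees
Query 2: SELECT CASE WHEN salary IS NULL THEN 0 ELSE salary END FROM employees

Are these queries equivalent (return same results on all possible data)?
Yes, equivalent

Both queries return: [(0,), (50000,), (53000,), (72000,), (73000,), (120000,)]

Reason: COALESCE vs CASE for NULL handling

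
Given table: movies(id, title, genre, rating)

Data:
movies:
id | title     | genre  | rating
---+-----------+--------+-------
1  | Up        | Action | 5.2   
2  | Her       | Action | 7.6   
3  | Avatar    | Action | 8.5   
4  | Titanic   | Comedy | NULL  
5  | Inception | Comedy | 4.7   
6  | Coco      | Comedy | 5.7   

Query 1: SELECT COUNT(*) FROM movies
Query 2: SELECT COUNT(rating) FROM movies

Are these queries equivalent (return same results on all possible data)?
No, not equivalent

Query 1 returns: [(6,)]
Query 2 returns: [(5,)]

Reason: COUNT(*) includes NULLs, COUNT(column) excludes them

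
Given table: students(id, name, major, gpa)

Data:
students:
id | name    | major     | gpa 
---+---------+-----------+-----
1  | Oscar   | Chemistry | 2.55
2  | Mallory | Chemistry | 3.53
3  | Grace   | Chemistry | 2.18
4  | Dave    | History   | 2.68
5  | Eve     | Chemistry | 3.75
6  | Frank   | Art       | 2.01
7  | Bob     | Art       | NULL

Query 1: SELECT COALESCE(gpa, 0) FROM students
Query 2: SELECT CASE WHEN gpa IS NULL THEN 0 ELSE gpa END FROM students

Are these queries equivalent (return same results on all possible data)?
Yes, equivalent

Both queries return: [(0,), (2.01,), (2.18,), (2.55,), (2.68,), (3.53,), (3.75,)]

Reason: COALESCE vs CASE for NULL handling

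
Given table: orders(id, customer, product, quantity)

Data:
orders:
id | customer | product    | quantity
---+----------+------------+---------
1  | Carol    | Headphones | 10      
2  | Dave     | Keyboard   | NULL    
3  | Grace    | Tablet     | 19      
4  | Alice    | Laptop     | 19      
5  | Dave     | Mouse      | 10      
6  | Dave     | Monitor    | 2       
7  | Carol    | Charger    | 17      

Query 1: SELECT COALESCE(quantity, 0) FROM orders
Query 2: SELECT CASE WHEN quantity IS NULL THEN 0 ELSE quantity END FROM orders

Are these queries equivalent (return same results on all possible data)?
Yes, equivalent

Both queries return: [(0,), (2,), (10,), (10,), (17,), (19,), (19,)]

Reason: COALESCE vs CASE for NULL handling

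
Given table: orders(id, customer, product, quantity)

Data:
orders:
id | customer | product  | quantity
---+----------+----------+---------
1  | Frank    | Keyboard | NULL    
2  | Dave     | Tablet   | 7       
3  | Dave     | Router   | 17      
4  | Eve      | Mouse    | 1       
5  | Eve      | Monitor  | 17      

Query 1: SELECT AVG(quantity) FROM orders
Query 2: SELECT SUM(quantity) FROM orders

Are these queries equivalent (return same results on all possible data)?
No, not equivalent

Query 1 returns: [(10.5,)]
Query 2 returns: [(42,)]

Reason: AVG vs SUM give different aggregate values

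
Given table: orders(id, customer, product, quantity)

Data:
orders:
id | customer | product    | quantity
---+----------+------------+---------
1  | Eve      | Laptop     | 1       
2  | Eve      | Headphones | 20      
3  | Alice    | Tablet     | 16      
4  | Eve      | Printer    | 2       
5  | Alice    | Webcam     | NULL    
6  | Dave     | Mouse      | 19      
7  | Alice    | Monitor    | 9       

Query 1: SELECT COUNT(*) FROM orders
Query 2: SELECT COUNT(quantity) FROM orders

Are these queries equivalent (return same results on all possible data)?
No, not equivalent

Query 1 returns: [(7,)]
Query 2 returns: [(6,)]

Reason: COUNT(*) includes NULLs, COUNT(column) excludes them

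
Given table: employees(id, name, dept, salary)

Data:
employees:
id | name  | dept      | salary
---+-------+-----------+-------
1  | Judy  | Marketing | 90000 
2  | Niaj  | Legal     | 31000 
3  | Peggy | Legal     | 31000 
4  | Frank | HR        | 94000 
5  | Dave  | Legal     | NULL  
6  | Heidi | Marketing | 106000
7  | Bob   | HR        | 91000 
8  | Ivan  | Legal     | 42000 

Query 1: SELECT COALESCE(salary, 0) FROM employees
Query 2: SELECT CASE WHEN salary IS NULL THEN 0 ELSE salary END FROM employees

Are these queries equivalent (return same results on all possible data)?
Yes, equivalent

Both queries return: [(0,), (31000,), (31000,), (42000,), (90000,), (91000,), (94000,), (106000,)]

Reason: COALESCE vs CASE for NULL handling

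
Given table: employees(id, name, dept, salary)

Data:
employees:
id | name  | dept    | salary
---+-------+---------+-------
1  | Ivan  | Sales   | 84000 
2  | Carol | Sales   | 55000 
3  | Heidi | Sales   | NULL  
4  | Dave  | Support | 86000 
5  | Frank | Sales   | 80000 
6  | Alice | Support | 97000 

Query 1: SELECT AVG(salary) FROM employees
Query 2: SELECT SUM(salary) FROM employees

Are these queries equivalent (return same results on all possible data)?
No, not equivalent

Query 1 returns: [(80400.0,)]
Query 2 returns: [(402000,)]

Reason: AVG vs SUM give different aggregate values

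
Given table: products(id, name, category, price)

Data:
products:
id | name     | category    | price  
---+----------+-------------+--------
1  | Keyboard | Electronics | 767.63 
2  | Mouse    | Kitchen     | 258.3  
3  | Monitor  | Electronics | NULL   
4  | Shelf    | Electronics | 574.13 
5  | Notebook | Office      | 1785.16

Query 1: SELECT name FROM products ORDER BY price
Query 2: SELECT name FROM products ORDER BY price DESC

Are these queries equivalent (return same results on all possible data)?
No, not equivalent

Query 1 returns: [('Monitor',), ('Mouse',), ('Shelf',), ('Keyboard',), ('Notebook',)]
Query 2 returns: [('Notebook',), ('Keyboard',), ('Shelf',), ('Mouse',), ('Monitor',)]

Reason: ASC vs DESC gives opposite ordering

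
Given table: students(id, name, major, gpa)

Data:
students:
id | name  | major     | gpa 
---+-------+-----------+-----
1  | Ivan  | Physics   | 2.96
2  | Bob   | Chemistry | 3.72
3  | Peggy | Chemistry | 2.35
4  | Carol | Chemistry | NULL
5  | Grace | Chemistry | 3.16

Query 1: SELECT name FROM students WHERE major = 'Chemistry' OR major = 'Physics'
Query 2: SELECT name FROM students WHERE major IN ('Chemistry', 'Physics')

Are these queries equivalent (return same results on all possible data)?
Yes, equivalent

Both queries return: [('Bob',), ('Carol',), ('Grace',), ('Ivan',), ('Peggy',)]

Reason: OR vs IN are equivalent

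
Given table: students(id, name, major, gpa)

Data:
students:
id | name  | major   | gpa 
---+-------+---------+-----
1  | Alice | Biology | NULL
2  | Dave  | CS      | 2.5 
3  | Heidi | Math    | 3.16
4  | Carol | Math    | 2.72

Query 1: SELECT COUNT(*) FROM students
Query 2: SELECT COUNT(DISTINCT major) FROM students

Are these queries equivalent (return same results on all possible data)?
No, not equivalent

Query 1 returns: [(4,)]
Query 2 returns: [(3,)]

Reason: COUNT(*) counts rows, COUNT(DISTINCT major) counts unique majors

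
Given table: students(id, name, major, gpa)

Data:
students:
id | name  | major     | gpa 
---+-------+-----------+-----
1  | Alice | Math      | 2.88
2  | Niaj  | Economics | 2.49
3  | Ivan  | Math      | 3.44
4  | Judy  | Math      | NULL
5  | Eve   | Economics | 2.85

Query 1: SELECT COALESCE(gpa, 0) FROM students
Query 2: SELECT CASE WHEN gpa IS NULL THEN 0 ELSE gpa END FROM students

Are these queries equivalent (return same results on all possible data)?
Yes, equivalent

Both queries return: [(0,), (2.49,), (2.85,), (2.88,), (3.44,)]

Reason: COALESCE vs CASE for NULL handling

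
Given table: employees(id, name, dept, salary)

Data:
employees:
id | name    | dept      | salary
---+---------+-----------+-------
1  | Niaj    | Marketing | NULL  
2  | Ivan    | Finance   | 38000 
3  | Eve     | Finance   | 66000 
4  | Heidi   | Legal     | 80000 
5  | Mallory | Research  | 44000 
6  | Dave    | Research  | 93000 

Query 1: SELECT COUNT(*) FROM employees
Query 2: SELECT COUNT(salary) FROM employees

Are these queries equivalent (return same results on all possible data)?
No, not equivalent

Query 1 returns: [(6,)]
Query 2 returns: [(5,)]

Reason: COUNT(*) includes NULLs, COUNT(column) excludes them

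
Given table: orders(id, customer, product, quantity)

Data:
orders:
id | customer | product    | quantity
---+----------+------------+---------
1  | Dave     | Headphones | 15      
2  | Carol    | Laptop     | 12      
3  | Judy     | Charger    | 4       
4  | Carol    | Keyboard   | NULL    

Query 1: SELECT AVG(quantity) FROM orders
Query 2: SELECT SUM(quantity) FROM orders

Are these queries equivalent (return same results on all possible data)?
No, not equivalent

Query 1 returns: [(10.333333333333334,)]
Query 2 returns: [(31,)]

Reason: AVG vs SUM give different aggregate values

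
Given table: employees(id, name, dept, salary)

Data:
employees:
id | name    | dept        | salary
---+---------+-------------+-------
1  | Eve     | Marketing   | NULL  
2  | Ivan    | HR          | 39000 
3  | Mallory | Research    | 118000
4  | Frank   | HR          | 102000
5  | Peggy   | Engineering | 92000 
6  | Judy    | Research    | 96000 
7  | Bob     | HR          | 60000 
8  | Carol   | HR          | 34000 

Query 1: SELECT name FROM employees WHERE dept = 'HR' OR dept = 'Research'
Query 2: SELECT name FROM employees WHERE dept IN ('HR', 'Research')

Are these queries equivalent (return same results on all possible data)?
Yes, equivalent

Both queries return: [('Bob',), ('Carol',), ('Frank',), ('Ivan',), ('Judy',), ('Mallory',)]

Reason: OR vs IN are equivalent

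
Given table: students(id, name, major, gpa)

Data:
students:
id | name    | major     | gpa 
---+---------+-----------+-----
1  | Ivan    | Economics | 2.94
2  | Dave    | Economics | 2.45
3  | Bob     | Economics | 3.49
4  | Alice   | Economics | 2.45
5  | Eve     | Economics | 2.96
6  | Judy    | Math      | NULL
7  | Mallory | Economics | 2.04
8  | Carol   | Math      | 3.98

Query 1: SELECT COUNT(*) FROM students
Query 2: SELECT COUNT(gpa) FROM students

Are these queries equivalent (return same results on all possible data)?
No, not equivalent

Query 1 returns: [(8,)]
Query 2 returns: [(7,)]

Reason: COUNT(*) includes NULLs, COUNT(column) excludes them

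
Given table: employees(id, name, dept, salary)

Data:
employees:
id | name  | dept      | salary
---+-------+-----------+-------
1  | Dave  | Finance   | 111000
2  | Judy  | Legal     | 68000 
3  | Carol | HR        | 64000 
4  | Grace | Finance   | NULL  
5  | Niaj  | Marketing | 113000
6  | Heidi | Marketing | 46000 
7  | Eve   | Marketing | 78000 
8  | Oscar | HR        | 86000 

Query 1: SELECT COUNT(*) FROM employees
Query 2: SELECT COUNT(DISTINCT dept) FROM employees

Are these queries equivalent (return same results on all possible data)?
No, not equivalent

Query 1 returns: [(8,)]
Query 2 returns: [(4,)]

Reason: COUNT(*) counts rows, COUNT(DISTINCT dept) counts unique depts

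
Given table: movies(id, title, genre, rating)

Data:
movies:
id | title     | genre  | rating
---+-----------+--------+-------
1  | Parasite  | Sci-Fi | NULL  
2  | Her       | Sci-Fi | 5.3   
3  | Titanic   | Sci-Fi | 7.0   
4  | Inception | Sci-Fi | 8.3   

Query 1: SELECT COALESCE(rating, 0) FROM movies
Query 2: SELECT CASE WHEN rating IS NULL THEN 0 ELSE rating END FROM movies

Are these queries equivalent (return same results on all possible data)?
Yes, equivalent

Both queries return: [(0,), (5.3,), (7.0,), (8.3,)]

Reason: COALESCE vs CASE for NULL handling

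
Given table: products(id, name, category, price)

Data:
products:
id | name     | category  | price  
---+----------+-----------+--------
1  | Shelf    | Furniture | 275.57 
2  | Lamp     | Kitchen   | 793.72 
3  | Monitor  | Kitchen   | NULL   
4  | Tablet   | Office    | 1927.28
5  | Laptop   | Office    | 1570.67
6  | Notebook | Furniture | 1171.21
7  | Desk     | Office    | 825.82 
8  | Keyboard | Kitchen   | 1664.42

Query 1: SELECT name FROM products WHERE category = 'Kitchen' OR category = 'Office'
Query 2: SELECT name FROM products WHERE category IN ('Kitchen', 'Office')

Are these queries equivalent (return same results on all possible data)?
Yes, equivalent

Both queries return: [('Desk',), ('Keyboard',), ('Lamp',), ('Laptop',), ('Monitor',), ('Tablet',)]

Reason: OR vs IN are equivalent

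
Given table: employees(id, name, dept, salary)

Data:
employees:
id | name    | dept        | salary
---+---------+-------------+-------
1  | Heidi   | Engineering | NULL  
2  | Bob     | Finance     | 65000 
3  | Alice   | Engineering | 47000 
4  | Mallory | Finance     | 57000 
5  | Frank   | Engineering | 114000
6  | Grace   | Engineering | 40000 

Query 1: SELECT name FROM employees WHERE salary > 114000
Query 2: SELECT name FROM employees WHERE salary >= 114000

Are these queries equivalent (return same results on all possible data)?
No, not equivalent

Query 1 returns: []
Query 2 returns: [('Frank',)]

Reason: > vs >= gives different results when salary = 114000 exists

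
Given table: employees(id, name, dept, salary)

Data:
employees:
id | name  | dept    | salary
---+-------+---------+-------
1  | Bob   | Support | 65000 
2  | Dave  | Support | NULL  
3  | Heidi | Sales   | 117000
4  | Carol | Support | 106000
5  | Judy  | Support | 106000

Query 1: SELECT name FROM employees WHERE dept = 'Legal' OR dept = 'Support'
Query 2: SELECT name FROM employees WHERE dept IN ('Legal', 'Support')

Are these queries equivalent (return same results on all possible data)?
Yes, equivalent

Both queries return: [('Bob',), ('Carol',), ('Dave',), ('Judy',)]

Reason: OR vs IN are equivalent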